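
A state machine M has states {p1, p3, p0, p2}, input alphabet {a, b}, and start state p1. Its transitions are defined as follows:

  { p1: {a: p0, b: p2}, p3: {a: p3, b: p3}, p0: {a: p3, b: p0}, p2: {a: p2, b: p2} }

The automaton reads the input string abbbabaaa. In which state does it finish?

p3

p1 → p0 → p0 → p0 → p0 → p3 → p3 → p3 → p3 → p3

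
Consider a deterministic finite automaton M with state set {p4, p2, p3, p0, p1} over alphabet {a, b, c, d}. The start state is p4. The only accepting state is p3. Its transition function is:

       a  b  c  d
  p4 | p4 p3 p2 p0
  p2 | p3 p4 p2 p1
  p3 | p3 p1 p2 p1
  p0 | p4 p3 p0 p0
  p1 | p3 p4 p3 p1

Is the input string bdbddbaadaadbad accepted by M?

No

start at p4
read 'b': p4 → p3
read 'd': p3 → p1
read 'b': p1 → p4
read 'd': p4 → p0
read 'd': p0 → p0
read 'b': p0 → p3
read 'a': p3 → p3
read 'a': p3 → p3
read 'd': p3 → p1
read 'a': p1 → p3
read 'a': p3 → p3
read 'd': p3 → p1
read 'b': p1 → p4
read 'a': p4 → p4
read 'd': p4 → p0
End state p0 is not accepting.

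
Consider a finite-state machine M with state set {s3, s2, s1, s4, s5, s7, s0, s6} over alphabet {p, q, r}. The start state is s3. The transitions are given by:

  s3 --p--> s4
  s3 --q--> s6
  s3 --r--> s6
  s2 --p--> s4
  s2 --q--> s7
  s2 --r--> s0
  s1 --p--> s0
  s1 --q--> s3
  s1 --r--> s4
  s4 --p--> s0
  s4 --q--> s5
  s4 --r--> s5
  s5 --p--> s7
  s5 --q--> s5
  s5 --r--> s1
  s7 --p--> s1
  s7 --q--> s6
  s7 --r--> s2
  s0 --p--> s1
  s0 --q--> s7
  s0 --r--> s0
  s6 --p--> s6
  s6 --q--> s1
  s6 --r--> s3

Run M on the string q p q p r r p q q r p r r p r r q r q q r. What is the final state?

s3

start at s3
read 'q': s3 → s6
read 'p': s6 → s6
read 'q': s6 → s1
read 'p': s1 → s0
read 'r': s0 → s0
read 'r': s0 → s0
read 'p': s0 → s1
read 'q': s1 → s3
read 'q': s3 → s6
read 'r': s6 → s3
read 'p': s3 → s4
read 'r': s4 → s5
read 'r': s5 → s1
read 'p': s1 → s0
read 'r': s0 → s0
read 'r': s0 → s0
read 'q': s0 → s7
read 'r': s7 → s2
read 'q': s2 → s7
read 'q': s7 → s6
read 'r': s6 → s3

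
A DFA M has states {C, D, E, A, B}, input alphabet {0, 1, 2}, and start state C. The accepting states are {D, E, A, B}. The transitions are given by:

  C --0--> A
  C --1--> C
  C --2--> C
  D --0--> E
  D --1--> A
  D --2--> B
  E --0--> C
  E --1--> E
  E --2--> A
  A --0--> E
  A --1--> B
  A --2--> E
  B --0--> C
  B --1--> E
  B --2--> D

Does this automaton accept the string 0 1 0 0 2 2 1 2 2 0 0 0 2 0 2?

Yes

start at C
read '0': C → A
read '1': A → B
read '0': B → C
read '0': C → A
read '2': A → E
read '2': E → A
read '1': A → B
read '2': B → D
read '2': D → B
read '0': B → C
read '0': C → A
read '0': A → E
read '2': E → A
read '0': A → E
read '2': E → A
End state A is accepting.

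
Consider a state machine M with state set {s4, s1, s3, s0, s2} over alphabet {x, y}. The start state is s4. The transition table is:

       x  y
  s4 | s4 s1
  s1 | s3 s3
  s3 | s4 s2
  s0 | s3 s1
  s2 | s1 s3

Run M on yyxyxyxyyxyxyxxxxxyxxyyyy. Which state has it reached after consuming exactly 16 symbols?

start at s4
read 'y': s4 → s1
read 'y': s1 → s3
read 'x': s3 → s4
read 'y': s4 → s1
read 'x': s1 → s3
read 'y': s3 → s2
read 'x': s2 → s1
read 'y': s1 → s3
read 'y': s3 → s2
read 'x': s2 → s1
read 'y': s1 → s3
read 'x': s3 → s4
read 'y': s4 → s1
read 'x': s1 → s3
read 'x': s3 → s4
read 'x': s4 → s4
After 16 symbols: s4.

s4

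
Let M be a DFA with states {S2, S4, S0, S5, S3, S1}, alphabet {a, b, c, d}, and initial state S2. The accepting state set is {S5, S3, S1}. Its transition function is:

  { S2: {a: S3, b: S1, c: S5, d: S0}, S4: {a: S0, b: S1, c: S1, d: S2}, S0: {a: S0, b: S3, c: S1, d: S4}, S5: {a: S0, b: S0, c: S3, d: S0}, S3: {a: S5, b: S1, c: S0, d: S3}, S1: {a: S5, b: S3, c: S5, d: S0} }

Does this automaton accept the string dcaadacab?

No

S2 → S0 → S1 → S5 → S0 → S4 → S0 → S1 → S5 → S0
End state S0 is not accepting.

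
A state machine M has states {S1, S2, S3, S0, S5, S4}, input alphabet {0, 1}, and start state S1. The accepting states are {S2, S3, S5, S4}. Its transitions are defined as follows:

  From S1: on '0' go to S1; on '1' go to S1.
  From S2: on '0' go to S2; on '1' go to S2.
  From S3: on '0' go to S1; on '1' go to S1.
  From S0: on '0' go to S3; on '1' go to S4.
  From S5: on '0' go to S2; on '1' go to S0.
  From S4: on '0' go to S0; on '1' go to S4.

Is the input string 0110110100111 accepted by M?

Trace: S1 -0-> S1 -1-> S1 -1-> S1 -0-> S1 -1-> S1 -1-> S1 -0-> S1 -1-> S1 -0-> S1 -0-> S1 -1-> S1 -1-> S1 -1-> S1
End state S1 is not accepting.

No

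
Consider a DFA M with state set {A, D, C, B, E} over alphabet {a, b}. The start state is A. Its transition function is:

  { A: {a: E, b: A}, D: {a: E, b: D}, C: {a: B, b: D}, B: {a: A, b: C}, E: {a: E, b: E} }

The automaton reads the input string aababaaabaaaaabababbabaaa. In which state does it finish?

E

start at A
read 'a': A → E
read 'a': E → E
read 'b': E → E
read 'a': E → E
read 'b': E → E
read 'a': E → E
read 'a': E → E
read 'a': E → E
read 'b': E → E
read 'a': E → E
read 'a': E → E
read 'a': E → E
read 'a': E → E
read 'a': E → E
read 'b': E → E
read 'a': E → E
read 'b': E → E
read 'a': E → E
read 'b': E → E
read 'b': E → E
read 'a': E → E
read 'b': E → E
read 'a': E → E
read 'a': E → E
read 'a': E → E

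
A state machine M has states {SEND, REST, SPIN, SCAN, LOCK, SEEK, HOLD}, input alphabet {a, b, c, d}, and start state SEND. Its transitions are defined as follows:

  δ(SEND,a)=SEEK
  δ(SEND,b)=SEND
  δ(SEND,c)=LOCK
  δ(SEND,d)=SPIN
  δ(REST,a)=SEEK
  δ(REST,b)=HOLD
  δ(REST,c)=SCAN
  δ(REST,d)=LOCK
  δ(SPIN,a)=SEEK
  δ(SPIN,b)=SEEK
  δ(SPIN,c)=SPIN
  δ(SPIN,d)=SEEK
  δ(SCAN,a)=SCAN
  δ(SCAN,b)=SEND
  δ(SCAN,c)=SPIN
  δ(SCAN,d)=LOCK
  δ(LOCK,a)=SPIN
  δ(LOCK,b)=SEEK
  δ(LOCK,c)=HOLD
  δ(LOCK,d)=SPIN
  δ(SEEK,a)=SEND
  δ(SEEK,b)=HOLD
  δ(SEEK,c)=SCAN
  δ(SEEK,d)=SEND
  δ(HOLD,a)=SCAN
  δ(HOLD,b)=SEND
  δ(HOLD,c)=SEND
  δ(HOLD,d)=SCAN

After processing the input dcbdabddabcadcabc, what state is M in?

LOCK

Trace: SEND -d-> SPIN -c-> SPIN -b-> SEEK -d-> SEND -a-> SEEK -b-> HOLD -d-> SCAN -d-> LOCK -a-> SPIN -b-> SEEK -c-> SCAN -a-> SCAN -d-> LOCK -c-> HOLD -a-> SCAN -b-> SEND -c-> LOCK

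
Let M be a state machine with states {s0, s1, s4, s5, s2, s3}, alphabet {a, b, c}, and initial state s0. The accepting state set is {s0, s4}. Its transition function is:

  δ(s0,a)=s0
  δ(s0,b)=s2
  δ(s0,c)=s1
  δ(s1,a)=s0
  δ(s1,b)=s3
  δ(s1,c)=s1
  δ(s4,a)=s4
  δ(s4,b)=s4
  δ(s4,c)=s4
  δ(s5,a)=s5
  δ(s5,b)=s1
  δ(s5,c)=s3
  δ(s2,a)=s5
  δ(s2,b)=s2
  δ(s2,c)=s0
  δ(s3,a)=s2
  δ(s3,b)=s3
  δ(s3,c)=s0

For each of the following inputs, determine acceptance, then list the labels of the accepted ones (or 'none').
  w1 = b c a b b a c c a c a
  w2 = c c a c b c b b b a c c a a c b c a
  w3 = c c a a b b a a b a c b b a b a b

w1: s0 → s2 → s0 → s0 → s2 → s2 → s5 → s3 → s0 → s0 → s1 → s0  → end s0, accepted
w2: s0 → s1 → s1 → s0 → s1 → s3 → s0 → s2 → s2 → s2 → s5 → s3 → s0 → s0 → s0 → s1 → s3 → s0 → s0  → end s0, accepted
w3: s0 → s1 → s1 → s0 → s0 → s2 → s2 → s5 → s5 → s1 → s0 → s1 → s3 → s3 → s2 → s2 → s5 → s1  → end s1, rejected

w1, w2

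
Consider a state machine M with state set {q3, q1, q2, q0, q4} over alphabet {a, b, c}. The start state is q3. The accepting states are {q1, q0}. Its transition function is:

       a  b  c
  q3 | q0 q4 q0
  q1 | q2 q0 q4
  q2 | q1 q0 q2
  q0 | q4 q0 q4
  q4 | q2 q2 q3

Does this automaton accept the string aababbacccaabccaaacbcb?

q3 → q0 → q4 → q2 → q1 → q0 → q0 → q4 → q3 → q0 → q4 → q2 → q1 → q0 → q4 → q3 → q0 → q4 → q2 → q2 → q0 → q4 → q2
End state q2 is not accepting.

No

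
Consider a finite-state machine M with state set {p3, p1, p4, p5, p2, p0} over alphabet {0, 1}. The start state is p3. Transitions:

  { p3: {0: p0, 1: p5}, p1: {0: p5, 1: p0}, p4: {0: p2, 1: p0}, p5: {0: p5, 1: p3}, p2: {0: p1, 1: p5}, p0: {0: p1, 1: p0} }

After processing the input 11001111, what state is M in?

p3 → p5 → p3 → p0 → p1 → p0 → p0 → p0 → p0

p0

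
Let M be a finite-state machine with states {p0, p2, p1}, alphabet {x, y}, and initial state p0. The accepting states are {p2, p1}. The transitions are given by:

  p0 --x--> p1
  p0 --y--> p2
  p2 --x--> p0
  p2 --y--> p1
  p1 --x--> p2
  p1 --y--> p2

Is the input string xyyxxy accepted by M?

Trace: p0 -x-> p1 -y-> p2 -y-> p1 -x-> p2 -x-> p0 -y-> p2
End state p2 is accepting.

Yes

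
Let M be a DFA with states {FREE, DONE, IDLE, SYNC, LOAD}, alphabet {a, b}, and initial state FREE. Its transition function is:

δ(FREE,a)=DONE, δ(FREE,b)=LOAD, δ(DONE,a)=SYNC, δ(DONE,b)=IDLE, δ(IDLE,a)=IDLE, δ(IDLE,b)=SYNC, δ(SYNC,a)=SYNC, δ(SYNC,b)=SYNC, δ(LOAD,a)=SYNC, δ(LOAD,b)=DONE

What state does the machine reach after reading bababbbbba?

Trace: FREE -b-> LOAD -a-> SYNC -b-> SYNC -a-> SYNC -b-> SYNC -b-> SYNC -b-> SYNC -b-> SYNC -b-> SYNC -a-> SYNC

SYNC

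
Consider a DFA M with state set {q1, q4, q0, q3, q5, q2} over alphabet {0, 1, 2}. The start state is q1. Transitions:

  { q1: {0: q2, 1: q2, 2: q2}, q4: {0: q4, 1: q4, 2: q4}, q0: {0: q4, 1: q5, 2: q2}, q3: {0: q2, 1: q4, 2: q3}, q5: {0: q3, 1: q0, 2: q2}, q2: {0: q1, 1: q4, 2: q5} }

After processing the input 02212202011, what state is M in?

Trace: q1 -0-> q2 -2-> q5 -2-> q2 -1-> q4 -2-> q4 -2-> q4 -0-> q4 -2-> q4 -0-> q4 -1-> q4 -1-> q4

q4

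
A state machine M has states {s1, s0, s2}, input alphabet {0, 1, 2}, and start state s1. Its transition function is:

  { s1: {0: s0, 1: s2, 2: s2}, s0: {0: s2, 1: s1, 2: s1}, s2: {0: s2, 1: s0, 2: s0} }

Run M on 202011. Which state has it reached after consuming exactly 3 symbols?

s0

s1 → s2 → s2 → s0
After 3 symbols: s0.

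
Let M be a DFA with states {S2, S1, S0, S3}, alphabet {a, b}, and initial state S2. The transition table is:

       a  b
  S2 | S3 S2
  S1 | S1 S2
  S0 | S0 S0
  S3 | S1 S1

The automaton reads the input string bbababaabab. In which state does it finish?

Trace: S2 -b-> S2 -b-> S2 -a-> S3 -b-> S1 -a-> S1 -b-> S2 -a-> S3 -a-> S1 -b-> S2 -a-> S3 -b-> S1

S1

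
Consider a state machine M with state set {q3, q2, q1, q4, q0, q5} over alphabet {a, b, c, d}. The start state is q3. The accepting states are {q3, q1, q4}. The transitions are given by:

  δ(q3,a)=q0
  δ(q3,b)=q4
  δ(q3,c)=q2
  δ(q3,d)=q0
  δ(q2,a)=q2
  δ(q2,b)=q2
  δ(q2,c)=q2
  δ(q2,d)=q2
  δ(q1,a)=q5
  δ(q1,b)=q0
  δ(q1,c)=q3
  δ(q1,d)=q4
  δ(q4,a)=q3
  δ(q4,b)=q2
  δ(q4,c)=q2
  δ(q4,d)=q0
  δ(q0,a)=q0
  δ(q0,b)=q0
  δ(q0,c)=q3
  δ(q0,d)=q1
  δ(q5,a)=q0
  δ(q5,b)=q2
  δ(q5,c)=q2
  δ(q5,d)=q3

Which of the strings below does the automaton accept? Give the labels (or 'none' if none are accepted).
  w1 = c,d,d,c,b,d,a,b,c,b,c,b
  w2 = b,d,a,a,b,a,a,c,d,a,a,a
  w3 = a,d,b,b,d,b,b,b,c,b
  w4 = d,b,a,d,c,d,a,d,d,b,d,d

w3

w1: Trace: q3 -c-> q2 -d-> q2 -d-> q2 -c-> q2 -b-> q2 -d-> q2 -a-> q2 -b-> q2 -c-> q2 -b-> q2 -c-> q2 -b-> q2  → end q2, rejected
w2: Trace: q3 -b-> q4 -d-> q0 -a-> q0 -a-> q0 -b-> q0 -a-> q0 -a-> q0 -c-> q3 -d-> q0 -a-> q0 -a-> q0 -a-> q0  → end q0, rejected
w3: Trace: q3 -a-> q0 -d-> q1 -b-> q0 -b-> q0 -d-> q1 -b-> q0 -b-> q0 -b-> q0 -c-> q3 -b-> q4  → end q4, accepted
w4: Trace: q3 -d-> q0 -b-> q0 -a-> q0 -d-> q1 -c-> q3 -d-> q0 -a-> q0 -d-> q1 -d-> q4 -b-> q2 -d-> q2 -d-> q2  → end q2, rejected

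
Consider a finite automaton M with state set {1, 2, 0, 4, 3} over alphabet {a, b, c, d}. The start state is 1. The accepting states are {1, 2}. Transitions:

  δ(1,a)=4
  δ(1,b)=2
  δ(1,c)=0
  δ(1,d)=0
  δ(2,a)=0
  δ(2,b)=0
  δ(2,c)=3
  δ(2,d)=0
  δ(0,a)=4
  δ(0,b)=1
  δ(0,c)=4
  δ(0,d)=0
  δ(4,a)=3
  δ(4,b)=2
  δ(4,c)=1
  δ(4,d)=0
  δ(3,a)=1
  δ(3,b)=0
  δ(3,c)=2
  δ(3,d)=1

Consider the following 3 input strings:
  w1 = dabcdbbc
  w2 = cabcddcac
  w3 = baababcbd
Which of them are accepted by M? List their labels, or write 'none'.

w2

w1:
  start at 1
  read 'd': 1 → 0
  read 'a': 0 → 4
  read 'b': 4 → 2
  read 'c': 2 → 3
  read 'd': 3 → 1
  read 'b': 1 → 2
  read 'b': 2 → 0
  read 'c': 0 → 4
  end 4, rejected
w2:
  start at 1
  read 'c': 1 → 0
  read 'a': 0 → 4
  read 'b': 4 → 2
  read 'c': 2 → 3
  read 'd': 3 → 1
  read 'd': 1 → 0
  read 'c': 0 → 4
  read 'a': 4 → 3
  read 'c': 3 → 2
  end 2, accepted
w3:
  start at 1
  read 'b': 1 → 2
  read 'a': 2 → 0
  read 'a': 0 → 4
  read 'b': 4 → 2
  read 'a': 2 → 0
  read 'b': 0 → 1
  read 'c': 1 → 0
  read 'b': 0 → 1
  read 'd': 1 → 0
  end 0, rejected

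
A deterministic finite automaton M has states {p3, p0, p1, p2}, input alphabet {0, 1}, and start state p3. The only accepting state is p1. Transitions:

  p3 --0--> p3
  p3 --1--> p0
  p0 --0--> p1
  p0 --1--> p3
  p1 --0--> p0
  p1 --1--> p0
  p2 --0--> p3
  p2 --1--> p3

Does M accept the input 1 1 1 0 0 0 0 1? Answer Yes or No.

No

Trace: p3 -1-> p0 -1-> p3 -1-> p0 -0-> p1 -0-> p0 -0-> p1 -0-> p0 -1-> p3
End state p3 is not accepting.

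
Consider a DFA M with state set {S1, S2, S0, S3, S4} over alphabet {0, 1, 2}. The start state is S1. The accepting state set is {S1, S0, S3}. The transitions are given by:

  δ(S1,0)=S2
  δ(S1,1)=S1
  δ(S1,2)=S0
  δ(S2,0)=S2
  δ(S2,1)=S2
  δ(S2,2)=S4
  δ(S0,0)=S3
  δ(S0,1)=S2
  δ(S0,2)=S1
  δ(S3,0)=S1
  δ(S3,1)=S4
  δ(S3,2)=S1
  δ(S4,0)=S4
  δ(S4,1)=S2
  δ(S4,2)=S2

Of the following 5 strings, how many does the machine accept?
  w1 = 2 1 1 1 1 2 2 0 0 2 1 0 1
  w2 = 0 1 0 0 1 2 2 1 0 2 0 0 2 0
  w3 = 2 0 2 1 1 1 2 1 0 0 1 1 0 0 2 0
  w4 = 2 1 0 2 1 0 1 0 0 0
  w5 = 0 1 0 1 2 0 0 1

w1:
  start at S1
  read '2': S1 → S0
  read '1': S0 → S2
  read '1': S2 → S2
  read '1': S2 → S2
  read '1': S2 → S2
  read '2': S2 → S4
  read '2': S4 → S2
  read '0': S2 → S2
  read '0': S2 → S2
  read '2': S2 → S4
  read '1': S4 → S2
  read '0': S2 → S2
  read '1': S2 → S2
  end S2, rejected
w2:
  start at S1
  read '0': S1 → S2
  read '1': S2 → S2
  read '0': S2 → S2
  read '0': S2 → S2
  read '1': S2 → S2
  read '2': S2 → S4
  read '2': S4 → S2
  read '1': S2 → S2
  read '0': S2 → S2
  read '2': S2 → S4
  read '0': S4 → S4
  read '0': S4 → S4
  read '2': S4 → S2
  read '0': S2 → S2
  end S2, rejected
w3:
  start at S1
  read '2': S1 → S0
  read '0': S0 → S3
  read '2': S3 → S1
  read '1': S1 → S1
  read '1': S1 → S1
  read '1': S1 → S1
  read '2': S1 → S0
  read '1': S0 → S2
  read '0': S2 → S2
  read '0': S2 → S2
  read '1': S2 → S2
  read '1': S2 → S2
  read '0': S2 → S2
  read '0': S2 → S2
  read '2': S2 → S4
  read '0': S4 → S4
  end S4, rejected
w4:
  start at S1
  read '2': S1 → S0
  read '1': S0 → S2
  read '0': S2 → S2
  read '2': S2 → S4
  read '1': S4 → S2
  read '0': S2 → S2
  read '1': S2 → S2
  read '0': S2 → S2
  read '0': S2 → S2
  read '0': S2 → S2
  end S2, rejected
w5:
  start at S1
  read '0': S1 → S2
  read '1': S2 → S2
  read '0': S2 → S2
  read '1': S2 → S2
  read '2': S2 → S4
  read '0': S4 → S4
  read '0': S4 → S4
  read '1': S4 → S2
  end S2, rejected

0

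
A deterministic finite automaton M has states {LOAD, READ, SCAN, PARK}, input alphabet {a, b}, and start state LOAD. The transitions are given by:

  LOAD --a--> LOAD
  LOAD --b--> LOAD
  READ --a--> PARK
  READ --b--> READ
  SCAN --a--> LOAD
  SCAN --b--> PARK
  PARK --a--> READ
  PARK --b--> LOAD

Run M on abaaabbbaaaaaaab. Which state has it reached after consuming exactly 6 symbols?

start at LOAD
read 'a': LOAD → LOAD
read 'b': LOAD → LOAD
read 'a': LOAD → LOAD
read 'a': LOAD → LOAD
read 'a': LOAD → LOAD
read 'b': LOAD → LOAD
After 6 symbols: LOAD.

LOAD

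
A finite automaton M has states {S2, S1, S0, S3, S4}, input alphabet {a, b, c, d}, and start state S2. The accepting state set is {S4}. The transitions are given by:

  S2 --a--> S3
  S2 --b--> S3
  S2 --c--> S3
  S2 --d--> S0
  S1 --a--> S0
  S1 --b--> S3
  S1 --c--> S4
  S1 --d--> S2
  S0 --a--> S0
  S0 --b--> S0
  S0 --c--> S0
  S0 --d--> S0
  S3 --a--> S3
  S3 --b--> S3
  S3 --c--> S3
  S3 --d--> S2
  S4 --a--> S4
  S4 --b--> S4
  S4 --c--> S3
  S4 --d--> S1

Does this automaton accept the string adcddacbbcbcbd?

S2 → S3 → S2 → S3 → S2 → S0 → S0 → S0 → S0 → S0 → S0 → S0 → S0 → S0 → S0
End state S0 is not accepting.

No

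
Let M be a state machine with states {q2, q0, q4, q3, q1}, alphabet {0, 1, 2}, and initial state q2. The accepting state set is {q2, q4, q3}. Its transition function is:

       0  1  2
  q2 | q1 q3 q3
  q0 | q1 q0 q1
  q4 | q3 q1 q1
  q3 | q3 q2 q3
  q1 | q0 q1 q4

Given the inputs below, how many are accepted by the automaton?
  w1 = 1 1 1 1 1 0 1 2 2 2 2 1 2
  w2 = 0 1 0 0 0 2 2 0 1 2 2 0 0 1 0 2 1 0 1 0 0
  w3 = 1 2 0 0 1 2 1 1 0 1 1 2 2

2

w1: Trace: q2 -1-> q3 -1-> q2 -1-> q3 -1-> q2 -1-> q3 -0-> q3 -1-> q2 -2-> q3 -2-> q3 -2-> q3 -2-> q3 -1-> q2 -2-> q3  → end q3, accepted
w2: Trace: q2 -0-> q1 -1-> q1 -0-> q0 -0-> q1 -0-> q0 -2-> q1 -2-> q4 -0-> q3 -1-> q2 -2-> q3 -2-> q3 -0-> q3 -0-> q3 -1-> q2 -0-> q1 -2-> q4 -1-> q1 -0-> q0 -1-> q0 -0-> q1 -0-> q0  → end q0, rejected
w3: Trace: q2 -1-> q3 -2-> q3 -0-> q3 -0-> q3 -1-> q2 -2-> q3 -1-> q2 -1-> q3 -0-> q3 -1-> q2 -1-> q3 -2-> q3 -2-> q3  → end q3, accepted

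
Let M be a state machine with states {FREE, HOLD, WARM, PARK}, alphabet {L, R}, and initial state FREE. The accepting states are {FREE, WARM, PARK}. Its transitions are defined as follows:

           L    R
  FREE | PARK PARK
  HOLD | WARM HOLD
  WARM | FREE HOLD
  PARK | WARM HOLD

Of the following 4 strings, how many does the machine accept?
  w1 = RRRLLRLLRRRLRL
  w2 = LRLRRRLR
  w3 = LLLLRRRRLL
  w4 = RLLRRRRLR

2

w1:
  start at FREE
  read 'R': FREE → PARK
  read 'R': PARK → HOLD
  read 'R': HOLD → HOLD
  read 'L': HOLD → WARM
  read 'L': WARM → FREE
  read 'R': FREE → PARK
  read 'L': PARK → WARM
  read 'L': WARM → FREE
  read 'R': FREE → PARK
  read 'R': PARK → HOLD
  read 'R': HOLD → HOLD
  read 'L': HOLD → WARM
  read 'R': WARM → HOLD
  read 'L': HOLD → WARM
  end WARM, accepted
w2:
  start at FREE
  read 'L': FREE → PARK
  read 'R': PARK → HOLD
  read 'L': HOLD → WARM
  read 'R': WARM → HOLD
  read 'R': HOLD → HOLD
  read 'R': HOLD → HOLD
  read 'L': HOLD → WARM
  read 'R': WARM → HOLD
  end HOLD, rejected
w3:
  start at FREE
  read 'L': FREE → PARK
  read 'L': PARK → WARM
  read 'L': WARM → FREE
  read 'L': FREE → PARK
  read 'R': PARK → HOLD
  read 'R': HOLD → HOLD
  read 'R': HOLD → HOLD
  read 'R': HOLD → HOLD
  read 'L': HOLD → WARM
  read 'L': WARM → FREE
  end FREE, accepted
w4:
  start at FREE
  read 'R': FREE → PARK
  read 'L': PARK → WARM
  read 'L': WARM → FREE
  read 'R': FREE → PARK
  read 'R': PARK → HOLD
  read 'R': HOLD → HOLD
  read 'R': HOLD → HOLD
  read 'L': HOLD → WARM
  read 'R': WARM → HOLD
  end HOLD, rejected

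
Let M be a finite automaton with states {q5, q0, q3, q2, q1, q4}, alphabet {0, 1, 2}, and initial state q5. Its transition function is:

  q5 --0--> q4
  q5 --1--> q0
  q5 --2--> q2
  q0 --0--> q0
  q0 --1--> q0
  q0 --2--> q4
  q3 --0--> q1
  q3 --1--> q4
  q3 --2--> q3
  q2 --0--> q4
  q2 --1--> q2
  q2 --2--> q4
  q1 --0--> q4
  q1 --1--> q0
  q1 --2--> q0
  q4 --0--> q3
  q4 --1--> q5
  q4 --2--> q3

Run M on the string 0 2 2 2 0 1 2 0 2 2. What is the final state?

q3

Trace: q5 -0-> q4 -2-> q3 -2-> q3 -2-> q3 -0-> q1 -1-> q0 -2-> q4 -0-> q3 -2-> q3 -2-> q3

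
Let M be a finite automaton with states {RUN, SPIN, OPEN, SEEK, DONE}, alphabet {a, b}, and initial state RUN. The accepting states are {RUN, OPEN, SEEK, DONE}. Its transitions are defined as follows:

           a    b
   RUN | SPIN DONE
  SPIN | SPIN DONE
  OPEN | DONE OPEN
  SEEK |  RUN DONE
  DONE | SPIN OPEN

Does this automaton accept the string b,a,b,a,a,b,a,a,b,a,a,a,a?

start at RUN
read 'b': RUN → DONE
read 'a': DONE → SPIN
read 'b': SPIN → DONE
read 'a': DONE → SPIN
read 'a': SPIN → SPIN
read 'b': SPIN → DONE
read 'a': DONE → SPIN
read 'a': SPIN → SPIN
read 'b': SPIN → DONE
read 'a': DONE → SPIN
read 'a': SPIN → SPIN
read 'a': SPIN → SPIN
read 'a': SPIN → SPIN
End state SPIN is not accepting.

No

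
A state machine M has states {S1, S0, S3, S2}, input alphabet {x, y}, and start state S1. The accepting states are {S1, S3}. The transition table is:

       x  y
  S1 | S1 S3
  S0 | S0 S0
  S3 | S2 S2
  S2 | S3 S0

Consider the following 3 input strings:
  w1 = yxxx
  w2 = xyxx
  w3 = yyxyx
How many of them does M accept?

2

w1:
  start at S1
  read 'y': S1 → S3
  read 'x': S3 → S2
  read 'x': S2 → S3
  read 'x': S3 → S2
  end S2, rejected
w2:
  start at S1
  read 'x': S1 → S1
  read 'y': S1 → S3
  read 'x': S3 → S2
  read 'x': S2 → S3
  end S3, accepted
w3:
  start at S1
  read 'y': S1 → S3
  read 'y': S3 → S2
  read 'x': S2 → S3
  read 'y': S3 → S2
  read 'x': S2 → S3
  end S3, accepted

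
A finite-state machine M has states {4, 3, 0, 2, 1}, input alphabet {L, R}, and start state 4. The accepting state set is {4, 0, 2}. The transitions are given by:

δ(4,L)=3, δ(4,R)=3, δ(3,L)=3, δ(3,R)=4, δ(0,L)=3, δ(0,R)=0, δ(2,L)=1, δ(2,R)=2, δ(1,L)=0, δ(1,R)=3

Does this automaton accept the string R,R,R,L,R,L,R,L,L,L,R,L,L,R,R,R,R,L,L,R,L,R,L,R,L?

4 → 3 → 4 → 3 → 3 → 4 → 3 → 4 → 3 → 3 → 3 → 4 → 3 → 3 → 4 → 3 → 4 → 3 → 3 → 3 → 4 → 3 → 4 → 3 → 4 → 3
End state 3 is not accepting.

No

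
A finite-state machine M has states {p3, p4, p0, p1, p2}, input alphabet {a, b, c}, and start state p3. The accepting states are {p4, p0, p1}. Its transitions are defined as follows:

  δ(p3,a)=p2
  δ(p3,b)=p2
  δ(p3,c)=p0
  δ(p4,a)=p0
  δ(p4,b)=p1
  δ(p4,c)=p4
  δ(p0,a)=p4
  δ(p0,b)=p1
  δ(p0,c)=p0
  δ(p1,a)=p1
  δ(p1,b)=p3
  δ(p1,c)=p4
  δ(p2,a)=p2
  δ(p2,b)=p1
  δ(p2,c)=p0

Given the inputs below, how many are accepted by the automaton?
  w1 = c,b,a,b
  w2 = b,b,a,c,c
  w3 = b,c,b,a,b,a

1

w1: Trace: p3 -c-> p0 -b-> p1 -a-> p1 -b-> p3  → end p3, rejected
w2: Trace: p3 -b-> p2 -b-> p1 -a-> p1 -c-> p4 -c-> p4  → end p4, accepted
w3: Trace: p3 -b-> p2 -c-> p0 -b-> p1 -a-> p1 -b-> p3 -a-> p2  → end p2, rejected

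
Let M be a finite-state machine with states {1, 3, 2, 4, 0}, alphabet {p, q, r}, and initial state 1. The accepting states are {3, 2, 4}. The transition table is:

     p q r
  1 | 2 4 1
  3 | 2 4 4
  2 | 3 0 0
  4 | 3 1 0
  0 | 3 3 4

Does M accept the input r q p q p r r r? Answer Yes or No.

Trace: 1 -r-> 1 -q-> 4 -p-> 3 -q-> 4 -p-> 3 -r-> 4 -r-> 0 -r-> 4
End state 4 is accepting.

Yes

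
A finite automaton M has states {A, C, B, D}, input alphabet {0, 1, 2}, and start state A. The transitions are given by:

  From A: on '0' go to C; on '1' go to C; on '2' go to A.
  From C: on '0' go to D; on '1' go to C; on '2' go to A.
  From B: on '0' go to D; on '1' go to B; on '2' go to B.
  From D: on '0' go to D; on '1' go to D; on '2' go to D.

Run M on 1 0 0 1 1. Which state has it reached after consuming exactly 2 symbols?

D

A → C → D
After 2 symbols: D.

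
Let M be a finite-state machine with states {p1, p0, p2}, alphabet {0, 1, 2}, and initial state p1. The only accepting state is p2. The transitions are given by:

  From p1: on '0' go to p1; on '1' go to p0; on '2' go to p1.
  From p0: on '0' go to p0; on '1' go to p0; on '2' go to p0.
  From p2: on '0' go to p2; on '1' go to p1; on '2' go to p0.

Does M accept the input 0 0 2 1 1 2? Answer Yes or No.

p1 → p1 → p1 → p1 → p0 → p0 → p0
End state p0 is not accepting.

No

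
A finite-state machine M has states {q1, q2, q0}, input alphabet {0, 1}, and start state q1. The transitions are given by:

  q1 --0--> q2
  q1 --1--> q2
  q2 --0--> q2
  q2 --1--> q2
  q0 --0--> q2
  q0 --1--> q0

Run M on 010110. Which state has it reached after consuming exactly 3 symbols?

q2

start at q1
read '0': q1 → q2
read '1': q2 → q2
read '0': q2 → q2
After 3 symbols: q2.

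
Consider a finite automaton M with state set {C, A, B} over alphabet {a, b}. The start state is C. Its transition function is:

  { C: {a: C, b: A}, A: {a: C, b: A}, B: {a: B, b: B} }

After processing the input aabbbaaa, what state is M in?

C

Trace: C -a-> C -a-> C -b-> A -b-> A -b-> A -a-> C -a-> C -a-> C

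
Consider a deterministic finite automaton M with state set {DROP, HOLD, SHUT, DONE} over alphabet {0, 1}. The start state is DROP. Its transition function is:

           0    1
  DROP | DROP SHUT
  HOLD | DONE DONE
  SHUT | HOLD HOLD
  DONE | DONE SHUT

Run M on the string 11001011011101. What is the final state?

Trace: DROP -1-> SHUT -1-> HOLD -0-> DONE -0-> DONE -1-> SHUT -0-> HOLD -1-> DONE -1-> SHUT -0-> HOLD -1-> DONE -1-> SHUT -1-> HOLD -0-> DONE -1-> SHUT

SHUT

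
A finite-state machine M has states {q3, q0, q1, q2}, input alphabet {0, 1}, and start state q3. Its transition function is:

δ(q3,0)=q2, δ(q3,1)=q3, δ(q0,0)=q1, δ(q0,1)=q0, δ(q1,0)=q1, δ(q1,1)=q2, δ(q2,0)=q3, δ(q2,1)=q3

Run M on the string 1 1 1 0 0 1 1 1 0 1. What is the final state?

q3

q3 → q3 → q3 → q3 → q2 → q3 → q3 → q3 → q3 → q2 → q3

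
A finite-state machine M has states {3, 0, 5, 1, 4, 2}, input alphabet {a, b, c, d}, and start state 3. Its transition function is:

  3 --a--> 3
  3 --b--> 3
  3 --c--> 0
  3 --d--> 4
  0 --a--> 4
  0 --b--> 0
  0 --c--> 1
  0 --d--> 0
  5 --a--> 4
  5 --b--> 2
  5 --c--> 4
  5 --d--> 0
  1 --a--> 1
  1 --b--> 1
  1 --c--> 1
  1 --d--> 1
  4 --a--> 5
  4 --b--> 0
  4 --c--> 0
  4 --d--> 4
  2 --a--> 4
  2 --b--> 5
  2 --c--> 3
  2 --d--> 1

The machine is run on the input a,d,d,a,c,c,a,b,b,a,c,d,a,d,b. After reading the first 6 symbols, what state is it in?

3 → 3 → 4 → 4 → 5 → 4 → 0
After 6 symbols: 0.

0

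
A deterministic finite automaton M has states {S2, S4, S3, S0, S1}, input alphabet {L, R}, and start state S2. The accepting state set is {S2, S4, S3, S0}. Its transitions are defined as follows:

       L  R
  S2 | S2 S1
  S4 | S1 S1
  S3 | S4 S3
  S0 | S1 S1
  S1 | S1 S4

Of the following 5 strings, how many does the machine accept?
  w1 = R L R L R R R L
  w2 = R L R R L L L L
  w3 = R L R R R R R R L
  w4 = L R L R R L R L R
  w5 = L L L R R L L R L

w1: Trace: S2 -R-> S1 -L-> S1 -R-> S4 -L-> S1 -R-> S4 -R-> S1 -R-> S4 -L-> S1  → end S1, rejected
w2: Trace: S2 -R-> S1 -L-> S1 -R-> S4 -R-> S1 -L-> S1 -L-> S1 -L-> S1 -L-> S1  → end S1, rejected
w3: Trace: S2 -R-> S1 -L-> S1 -R-> S4 -R-> S1 -R-> S4 -R-> S1 -R-> S4 -R-> S1 -L-> S1  → end S1, rejected
w4: Trace: S2 -L-> S2 -R-> S1 -L-> S1 -R-> S4 -R-> S1 -L-> S1 -R-> S4 -L-> S1 -R-> S4  → end S4, accepted
w5: Trace: S2 -L-> S2 -L-> S2 -L-> S2 -R-> S1 -R-> S4 -L-> S1 -L-> S1 -R-> S4 -L-> S1  → end S1, rejected

1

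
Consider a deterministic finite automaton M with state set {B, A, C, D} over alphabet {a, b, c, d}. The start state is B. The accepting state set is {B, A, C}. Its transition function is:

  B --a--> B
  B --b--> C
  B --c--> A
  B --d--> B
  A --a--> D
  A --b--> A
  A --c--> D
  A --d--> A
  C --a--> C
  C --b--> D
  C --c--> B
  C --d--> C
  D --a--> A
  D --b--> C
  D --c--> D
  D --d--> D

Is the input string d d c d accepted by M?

Yes

B → B → B → A → A
End state A is accepting.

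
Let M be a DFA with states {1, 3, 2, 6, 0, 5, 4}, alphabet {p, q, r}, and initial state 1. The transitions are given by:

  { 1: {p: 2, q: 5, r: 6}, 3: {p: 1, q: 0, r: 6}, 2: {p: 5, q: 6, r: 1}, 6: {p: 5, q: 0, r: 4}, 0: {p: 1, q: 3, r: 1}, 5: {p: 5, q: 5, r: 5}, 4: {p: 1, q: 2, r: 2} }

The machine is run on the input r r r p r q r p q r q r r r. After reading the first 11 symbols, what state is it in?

Trace: 1 -r-> 6 -r-> 4 -r-> 2 -p-> 5 -r-> 5 -q-> 5 -r-> 5 -p-> 5 -q-> 5 -r-> 5 -q-> 5
After 11 symbols: 5.

5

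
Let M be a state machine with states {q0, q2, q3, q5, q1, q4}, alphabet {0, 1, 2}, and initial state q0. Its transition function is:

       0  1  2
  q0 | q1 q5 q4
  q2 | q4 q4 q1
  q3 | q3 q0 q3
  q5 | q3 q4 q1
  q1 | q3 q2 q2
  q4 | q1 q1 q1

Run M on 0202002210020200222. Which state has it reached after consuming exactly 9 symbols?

q0

q0 → q1 → q2 → q4 → q1 → q3 → q3 → q3 → q3 → q0
After 9 symbols: q0.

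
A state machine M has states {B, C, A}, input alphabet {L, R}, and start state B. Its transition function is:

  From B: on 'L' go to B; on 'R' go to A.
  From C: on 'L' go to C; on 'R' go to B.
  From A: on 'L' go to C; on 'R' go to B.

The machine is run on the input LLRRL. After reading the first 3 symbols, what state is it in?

Trace: B -L-> B -L-> B -R-> A
After 3 symbols: A.

A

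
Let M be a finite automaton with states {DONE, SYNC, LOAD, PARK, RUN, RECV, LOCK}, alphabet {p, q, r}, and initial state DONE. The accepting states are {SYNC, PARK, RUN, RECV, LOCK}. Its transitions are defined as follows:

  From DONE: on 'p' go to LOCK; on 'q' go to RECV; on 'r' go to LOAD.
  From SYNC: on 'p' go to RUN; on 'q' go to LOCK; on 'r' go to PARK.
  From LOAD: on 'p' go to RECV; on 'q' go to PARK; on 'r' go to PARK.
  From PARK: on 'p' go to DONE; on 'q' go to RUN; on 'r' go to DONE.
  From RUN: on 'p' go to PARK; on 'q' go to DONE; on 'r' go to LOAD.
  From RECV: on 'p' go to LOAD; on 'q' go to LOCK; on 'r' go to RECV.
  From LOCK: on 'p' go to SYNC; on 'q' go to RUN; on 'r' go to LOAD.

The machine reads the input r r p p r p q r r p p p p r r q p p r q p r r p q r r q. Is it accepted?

Yes

DONE → LOAD → PARK → DONE → LOCK → LOAD → RECV → LOCK → LOAD → PARK → DONE → LOCK → SYNC → RUN → LOAD → PARK → RUN → PARK → DONE → LOAD → PARK → DONE → LOAD → PARK → DONE → RECV → RECV → RECV → LOCK
End state LOCK is accepting.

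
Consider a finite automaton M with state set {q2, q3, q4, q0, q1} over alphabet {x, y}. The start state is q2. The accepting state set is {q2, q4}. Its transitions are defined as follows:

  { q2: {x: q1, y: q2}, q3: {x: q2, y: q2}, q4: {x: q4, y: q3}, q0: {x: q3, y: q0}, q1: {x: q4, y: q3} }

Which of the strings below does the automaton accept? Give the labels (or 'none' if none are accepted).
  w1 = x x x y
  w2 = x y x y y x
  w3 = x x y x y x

none

w1: q2 → q1 → q4 → q4 → q3  → end q3, rejected
w2: q2 → q1 → q3 → q2 → q2 → q2 → q1  → end q1, rejected
w3: q2 → q1 → q4 → q3 → q2 → q2 → q1  → end q1, rejected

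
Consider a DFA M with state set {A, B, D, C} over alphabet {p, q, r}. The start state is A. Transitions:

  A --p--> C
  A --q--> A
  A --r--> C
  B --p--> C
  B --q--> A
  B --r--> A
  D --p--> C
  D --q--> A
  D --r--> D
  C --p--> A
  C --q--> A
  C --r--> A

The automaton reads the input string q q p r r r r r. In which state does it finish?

Trace: A -q-> A -q-> A -p-> C -r-> A -r-> C -r-> A -r-> C -r-> A

A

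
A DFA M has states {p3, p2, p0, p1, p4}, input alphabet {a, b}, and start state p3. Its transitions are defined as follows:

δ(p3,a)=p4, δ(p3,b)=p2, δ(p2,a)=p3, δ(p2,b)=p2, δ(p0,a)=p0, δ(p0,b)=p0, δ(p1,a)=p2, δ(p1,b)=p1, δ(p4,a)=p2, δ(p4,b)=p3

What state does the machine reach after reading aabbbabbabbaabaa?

p2

p3 → p4 → p2 → p2 → p2 → p2 → p3 → p2 → p2 → p3 → p2 → p2 → p3 → p4 → p3 → p4 → p2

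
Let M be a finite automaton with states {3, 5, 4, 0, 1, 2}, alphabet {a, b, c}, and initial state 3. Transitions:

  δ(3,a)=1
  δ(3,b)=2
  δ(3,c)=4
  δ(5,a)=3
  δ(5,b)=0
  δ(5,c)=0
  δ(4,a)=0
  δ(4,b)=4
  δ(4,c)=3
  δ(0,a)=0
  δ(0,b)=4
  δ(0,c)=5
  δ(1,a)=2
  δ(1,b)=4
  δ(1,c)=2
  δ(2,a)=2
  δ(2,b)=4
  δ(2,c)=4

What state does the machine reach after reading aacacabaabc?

start at 3
read 'a': 3 → 1
read 'a': 1 → 2
read 'c': 2 → 4
read 'a': 4 → 0
read 'c': 0 → 5
read 'a': 5 → 3
read 'b': 3 → 2
read 'a': 2 → 2
read 'a': 2 → 2
read 'b': 2 → 4
read 'c': 4 → 3

3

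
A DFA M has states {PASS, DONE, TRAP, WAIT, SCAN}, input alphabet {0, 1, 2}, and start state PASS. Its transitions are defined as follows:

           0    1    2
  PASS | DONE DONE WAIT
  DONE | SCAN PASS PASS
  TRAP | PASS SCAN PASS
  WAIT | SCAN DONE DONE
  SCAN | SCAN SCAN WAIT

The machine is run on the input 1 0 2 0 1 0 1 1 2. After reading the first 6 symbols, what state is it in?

start at PASS
read '1': PASS → DONE
read '0': DONE → SCAN
read '2': SCAN → WAIT
read '0': WAIT → SCAN
read '1': SCAN → SCAN
read '0': SCAN → SCAN
After 6 symbols: SCAN.

SCAN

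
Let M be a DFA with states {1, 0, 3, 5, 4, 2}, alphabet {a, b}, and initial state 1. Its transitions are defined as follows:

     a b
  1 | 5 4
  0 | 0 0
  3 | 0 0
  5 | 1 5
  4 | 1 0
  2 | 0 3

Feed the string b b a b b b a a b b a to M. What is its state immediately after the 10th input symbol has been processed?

1 → 4 → 0 → 0 → 0 → 0 → 0 → 0 → 0 → 0 → 0
After 10 symbols: 0.

0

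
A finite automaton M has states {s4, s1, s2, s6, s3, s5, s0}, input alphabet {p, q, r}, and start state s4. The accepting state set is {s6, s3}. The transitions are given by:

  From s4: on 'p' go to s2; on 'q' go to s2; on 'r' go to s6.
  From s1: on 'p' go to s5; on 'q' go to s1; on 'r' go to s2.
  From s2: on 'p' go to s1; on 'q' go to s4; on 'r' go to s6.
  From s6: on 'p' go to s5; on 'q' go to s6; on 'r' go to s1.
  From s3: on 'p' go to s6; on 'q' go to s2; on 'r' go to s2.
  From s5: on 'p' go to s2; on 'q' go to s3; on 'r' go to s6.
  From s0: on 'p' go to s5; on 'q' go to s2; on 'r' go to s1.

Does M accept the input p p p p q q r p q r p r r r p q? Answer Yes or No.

s4 → s2 → s1 → s5 → s2 → s4 → s2 → s6 → s5 → s3 → s2 → s1 → s2 → s6 → s1 → s5 → s3
End state s3 is accepting.

Yes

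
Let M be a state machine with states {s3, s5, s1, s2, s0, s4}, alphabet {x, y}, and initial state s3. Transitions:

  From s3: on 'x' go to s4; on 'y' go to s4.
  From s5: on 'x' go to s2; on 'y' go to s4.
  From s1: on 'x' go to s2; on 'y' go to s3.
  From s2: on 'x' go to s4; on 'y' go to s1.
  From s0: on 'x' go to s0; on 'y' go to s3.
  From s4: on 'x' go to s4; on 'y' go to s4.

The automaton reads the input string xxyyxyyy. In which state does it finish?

s3 → s4 → s4 → s4 → s4 → s4 → s4 → s4 → s4

s4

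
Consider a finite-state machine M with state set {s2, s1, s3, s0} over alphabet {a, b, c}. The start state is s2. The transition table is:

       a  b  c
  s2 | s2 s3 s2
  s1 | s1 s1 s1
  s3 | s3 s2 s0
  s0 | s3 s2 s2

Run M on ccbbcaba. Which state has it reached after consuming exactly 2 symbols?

s2 → s2 → s2
After 2 symbols: s2.

s2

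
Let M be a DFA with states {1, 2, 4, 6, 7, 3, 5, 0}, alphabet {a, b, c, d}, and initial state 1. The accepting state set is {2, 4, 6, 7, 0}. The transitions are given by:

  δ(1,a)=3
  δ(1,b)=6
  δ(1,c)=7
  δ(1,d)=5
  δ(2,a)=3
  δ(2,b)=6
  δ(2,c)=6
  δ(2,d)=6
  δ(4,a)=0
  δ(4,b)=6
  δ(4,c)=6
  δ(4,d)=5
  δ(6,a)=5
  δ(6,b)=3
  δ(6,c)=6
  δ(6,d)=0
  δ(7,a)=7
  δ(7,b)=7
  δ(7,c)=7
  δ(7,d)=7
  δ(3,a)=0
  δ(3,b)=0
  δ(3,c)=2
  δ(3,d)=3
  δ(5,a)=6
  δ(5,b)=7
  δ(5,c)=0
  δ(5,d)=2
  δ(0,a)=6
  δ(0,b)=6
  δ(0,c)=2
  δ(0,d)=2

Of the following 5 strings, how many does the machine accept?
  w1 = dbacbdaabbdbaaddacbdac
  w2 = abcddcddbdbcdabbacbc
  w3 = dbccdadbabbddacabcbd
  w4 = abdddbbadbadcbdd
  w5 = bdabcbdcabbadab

w1:
  start at 1
  read 'd': 1 → 5
  read 'b': 5 → 7
  read 'a': 7 → 7
  read 'c': 7 → 7
  read 'b': 7 → 7
  read 'd': 7 → 7
  read 'a': 7 → 7
  read 'a': 7 → 7
  read 'b': 7 → 7
  read 'b': 7 → 7
  read 'd': 7 → 7
  read 'b': 7 → 7
  read 'a': 7 → 7
  read 'a': 7 → 7
  read 'd': 7 → 7
  read 'd': 7 → 7
  read 'a': 7 → 7
  read 'c': 7 → 7
  read 'b': 7 → 7
  read 'd': 7 → 7
  read 'a': 7 → 7
  read 'c': 7 → 7
  end 7, accepted
w2:
  start at 1
  read 'a': 1 → 3
  read 'b': 3 → 0
  read 'c': 0 → 2
  read 'd': 2 → 6
  read 'd': 6 → 0
  read 'c': 0 → 2
  read 'd': 2 → 6
  read 'd': 6 → 0
  read 'b': 0 → 6
  read 'd': 6 → 0
  read 'b': 0 → 6
  read 'c': 6 → 6
  read 'd': 6 → 0
  read 'a': 0 → 6
  read 'b': 6 → 3
  read 'b': 3 → 0
  read 'a': 0 → 6
  read 'c': 6 → 6
  read 'b': 6 → 3
  read 'c': 3 → 2
  end 2, accepted
w3:
  start at 1
  read 'd': 1 → 5
  read 'b': 5 → 7
  read 'c': 7 → 7
  read 'c': 7 → 7
  read 'd': 7 → 7
  read 'a': 7 → 7
  read 'd': 7 → 7
  read 'b': 7 → 7
  read 'a': 7 → 7
  read 'b': 7 → 7
  read 'b': 7 → 7
  read 'd': 7 → 7
  read 'd': 7 → 7
  read 'a': 7 → 7
  read 'c': 7 → 7
  read 'a': 7 → 7
  read 'b': 7 → 7
  read 'c': 7 → 7
  read 'b': 7 → 7
  read 'd': 7 → 7
  end 7, accepted
w4:
  start at 1
  read 'a': 1 → 3
  read 'b': 3 → 0
  read 'd': 0 → 2
  read 'd': 2 → 6
  read 'd': 6 → 0
  read 'b': 0 → 6
  read 'b': 6 → 3
  read 'a': 3 → 0
  read 'd': 0 → 2
  read 'b': 2 → 6
  read 'a': 6 → 5
  read 'd': 5 → 2
  read 'c': 2 → 6
  read 'b': 6 → 3
  read 'd': 3 → 3
  read 'd': 3 → 3
  end 3, rejected
w5:
  start at 1
  read 'b': 1 → 6
  read 'd': 6 → 0
  read 'a': 0 → 6
  read 'b': 6 → 3
  read 'c': 3 → 2
  read 'b': 2 → 6
  read 'd': 6 → 0
  read 'c': 0 → 2
  read 'a': 2 → 3
  read 'b': 3 → 0
  read 'b': 0 → 6
  read 'a': 6 → 5
  read 'd': 5 → 2
  read 'a': 2 → 3
  read 'b': 3 → 0
  end 0, accepted

4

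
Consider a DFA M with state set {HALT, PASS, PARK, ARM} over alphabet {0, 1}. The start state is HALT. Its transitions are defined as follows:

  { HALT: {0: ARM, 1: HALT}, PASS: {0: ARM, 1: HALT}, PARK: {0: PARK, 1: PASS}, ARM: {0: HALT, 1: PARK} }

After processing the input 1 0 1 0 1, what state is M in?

PASS

Trace: HALT -1-> HALT -0-> ARM -1-> PARK -0-> PARK -1-> PASS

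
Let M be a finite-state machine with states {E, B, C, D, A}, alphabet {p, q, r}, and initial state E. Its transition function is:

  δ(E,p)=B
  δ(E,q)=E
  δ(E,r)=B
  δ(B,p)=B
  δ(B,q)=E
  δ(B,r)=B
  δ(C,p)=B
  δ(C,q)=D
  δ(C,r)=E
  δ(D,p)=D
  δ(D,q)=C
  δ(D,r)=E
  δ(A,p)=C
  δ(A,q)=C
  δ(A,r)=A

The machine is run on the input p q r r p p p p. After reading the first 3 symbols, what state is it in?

B

start at E
read 'p': E → B
read 'q': B → E
read 'r': E → B
After 3 symbols: B.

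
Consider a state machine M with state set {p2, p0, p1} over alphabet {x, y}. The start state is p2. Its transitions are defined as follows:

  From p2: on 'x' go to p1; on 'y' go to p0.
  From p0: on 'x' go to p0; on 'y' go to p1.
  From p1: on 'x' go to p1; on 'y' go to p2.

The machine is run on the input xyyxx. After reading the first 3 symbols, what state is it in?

p0

Trace: p2 -x-> p1 -y-> p2 -y-> p0
After 3 symbols: p0.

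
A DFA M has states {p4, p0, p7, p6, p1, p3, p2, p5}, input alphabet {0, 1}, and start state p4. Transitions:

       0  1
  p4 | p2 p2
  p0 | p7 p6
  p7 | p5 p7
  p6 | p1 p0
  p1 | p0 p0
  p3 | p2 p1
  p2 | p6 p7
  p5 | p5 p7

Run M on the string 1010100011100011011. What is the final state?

p7

start at p4
read '1': p4 → p2
read '0': p2 → p6
read '1': p6 → p0
read '0': p0 → p7
read '1': p7 → p7
read '0': p7 → p5
read '0': p5 → p5
read '0': p5 → p5
read '1': p5 → p7
read '1': p7 → p7
read '1': p7 → p7
read '0': p7 → p5
read '0': p5 → p5
read '0': p5 → p5
read '1': p5 → p7
read '1': p7 → p7
read '0': p7 → p5
read '1': p5 → p7
read '1': p7 → p7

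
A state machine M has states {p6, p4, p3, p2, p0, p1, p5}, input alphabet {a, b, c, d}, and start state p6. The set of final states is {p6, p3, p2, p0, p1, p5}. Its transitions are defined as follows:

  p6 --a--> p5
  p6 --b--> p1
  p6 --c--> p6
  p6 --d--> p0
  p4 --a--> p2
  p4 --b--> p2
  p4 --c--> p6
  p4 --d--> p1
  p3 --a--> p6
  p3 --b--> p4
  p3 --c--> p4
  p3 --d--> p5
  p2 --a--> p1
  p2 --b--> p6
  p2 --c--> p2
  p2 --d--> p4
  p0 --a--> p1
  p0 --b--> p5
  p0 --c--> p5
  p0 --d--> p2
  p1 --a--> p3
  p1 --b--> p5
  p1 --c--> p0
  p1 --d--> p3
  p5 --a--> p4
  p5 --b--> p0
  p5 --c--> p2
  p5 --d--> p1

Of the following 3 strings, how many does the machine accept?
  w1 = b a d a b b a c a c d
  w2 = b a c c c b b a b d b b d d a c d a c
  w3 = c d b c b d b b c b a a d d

w1: Trace: p6 -b-> p1 -a-> p3 -d-> p5 -a-> p4 -b-> p2 -b-> p6 -a-> p5 -c-> p2 -a-> p1 -c-> p0 -d-> p2  → end p2, accepted
w2: Trace: p6 -b-> p1 -a-> p3 -c-> p4 -c-> p6 -c-> p6 -b-> p1 -b-> p5 -a-> p4 -b-> p2 -d-> p4 -b-> p2 -b-> p6 -d-> p0 -d-> p2 -a-> p1 -c-> p0 -d-> p2 -a-> p1 -c-> p0  → end p0, accepted
w3: Trace: p6 -c-> p6 -d-> p0 -b-> p5 -c-> p2 -b-> p6 -d-> p0 -b-> p5 -b-> p0 -c-> p5 -b-> p0 -a-> p1 -a-> p3 -d-> p5 -d-> p1  → end p1, accepted

3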